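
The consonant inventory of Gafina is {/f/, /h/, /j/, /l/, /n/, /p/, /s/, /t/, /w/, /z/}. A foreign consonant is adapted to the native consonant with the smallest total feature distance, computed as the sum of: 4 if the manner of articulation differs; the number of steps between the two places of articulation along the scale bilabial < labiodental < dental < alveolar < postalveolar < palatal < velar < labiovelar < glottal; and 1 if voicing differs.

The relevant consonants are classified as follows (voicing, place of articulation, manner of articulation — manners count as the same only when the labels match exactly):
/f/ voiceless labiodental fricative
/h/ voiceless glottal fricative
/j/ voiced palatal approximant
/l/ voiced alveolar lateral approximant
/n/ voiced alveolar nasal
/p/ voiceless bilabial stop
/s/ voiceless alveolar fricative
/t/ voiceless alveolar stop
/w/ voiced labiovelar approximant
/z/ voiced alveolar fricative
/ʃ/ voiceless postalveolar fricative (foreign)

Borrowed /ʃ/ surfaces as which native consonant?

/s/ is closest: same manner (fricative), place distance 1 (postalveolar→alveolar), same voicing; total 1. Next closest is /z/ at distance 2.

s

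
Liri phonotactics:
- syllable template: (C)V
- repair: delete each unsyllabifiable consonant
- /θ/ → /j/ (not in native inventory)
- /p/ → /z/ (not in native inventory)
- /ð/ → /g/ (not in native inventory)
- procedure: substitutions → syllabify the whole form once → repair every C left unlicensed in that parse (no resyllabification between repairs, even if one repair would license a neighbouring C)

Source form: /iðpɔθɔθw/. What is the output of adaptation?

Substitution: /ð/ → /g/, /p/ → /z/, /θ/ → /j/, giving /igzɔjɔjw/.
The consonants /g/, /j/, /w/ cannot be parsed into a legal (C)V syllable (no codas are permitted; onsets are limited to one consonant).
Deleting the stranded consonants removes /g/, /j/, /w/.

izɔjɔ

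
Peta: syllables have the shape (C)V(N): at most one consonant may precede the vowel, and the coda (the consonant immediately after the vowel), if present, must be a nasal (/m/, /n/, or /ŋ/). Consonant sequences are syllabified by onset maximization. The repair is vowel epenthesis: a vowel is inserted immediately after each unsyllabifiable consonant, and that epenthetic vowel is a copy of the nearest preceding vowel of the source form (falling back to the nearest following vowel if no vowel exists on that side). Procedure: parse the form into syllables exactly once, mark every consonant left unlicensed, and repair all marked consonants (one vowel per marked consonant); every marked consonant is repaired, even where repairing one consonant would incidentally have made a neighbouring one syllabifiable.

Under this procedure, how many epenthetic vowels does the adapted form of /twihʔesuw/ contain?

The unsyllabifiable consonants are /t/, /h/, /w/; each receives one epenthetic vowel.

3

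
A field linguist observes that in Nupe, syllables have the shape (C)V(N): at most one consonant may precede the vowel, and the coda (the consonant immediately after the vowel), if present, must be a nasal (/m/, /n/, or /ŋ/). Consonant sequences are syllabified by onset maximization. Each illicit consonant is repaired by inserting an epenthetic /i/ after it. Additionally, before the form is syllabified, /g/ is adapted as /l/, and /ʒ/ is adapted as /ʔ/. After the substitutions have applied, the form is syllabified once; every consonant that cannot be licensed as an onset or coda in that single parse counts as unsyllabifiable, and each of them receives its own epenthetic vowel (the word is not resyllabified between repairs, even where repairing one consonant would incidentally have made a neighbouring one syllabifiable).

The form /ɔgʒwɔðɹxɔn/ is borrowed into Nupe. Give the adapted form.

ɔliʔiwɔðiɹixɔn

Substitution: /g/ → /l/, /ʒ/ → /ʔ/, giving /ɔlʔwɔðɹxɔn/.
The consonants /l/, /ʔ/, /ð/, /ɹ/ cannot be parsed into a legal (C)V(N) syllable (only a nasal (/m/, /n/, or /ŋ/) is licensed in coda position; onsets are limited to one consonant).
Epenthesis after each stranded consonant: /l/ → /li/, /ʔ/ → /ʔi/, /ð/ → /ði/, /ɹ/ → /ɹi/.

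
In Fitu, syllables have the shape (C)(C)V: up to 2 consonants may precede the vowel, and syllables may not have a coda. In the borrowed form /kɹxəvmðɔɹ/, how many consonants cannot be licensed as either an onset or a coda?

3

The consonants /k/, /v/, /ɹ/ cannot be parsed into a legal (C)(C)V syllable (no codas are permitted; onsets may contain at most 2 consonants).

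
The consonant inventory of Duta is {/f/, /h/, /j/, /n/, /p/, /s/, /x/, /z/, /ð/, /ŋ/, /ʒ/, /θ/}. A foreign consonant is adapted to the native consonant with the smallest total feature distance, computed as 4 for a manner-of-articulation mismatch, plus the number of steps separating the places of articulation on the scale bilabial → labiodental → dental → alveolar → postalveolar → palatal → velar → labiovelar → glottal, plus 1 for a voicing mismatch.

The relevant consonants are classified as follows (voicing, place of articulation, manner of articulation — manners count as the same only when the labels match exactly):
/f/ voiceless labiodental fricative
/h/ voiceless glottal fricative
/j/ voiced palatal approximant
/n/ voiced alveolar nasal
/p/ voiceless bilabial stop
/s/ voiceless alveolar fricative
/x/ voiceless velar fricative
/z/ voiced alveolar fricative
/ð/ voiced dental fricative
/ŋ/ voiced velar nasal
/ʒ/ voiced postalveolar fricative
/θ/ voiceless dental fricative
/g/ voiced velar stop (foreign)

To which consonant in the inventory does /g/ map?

/ŋ/ is closest: manner differs (stop→nasal, +4), place distance 0 (velar→velar), same voicing; total 4. Next closest is /j/ at distance 5.

ŋ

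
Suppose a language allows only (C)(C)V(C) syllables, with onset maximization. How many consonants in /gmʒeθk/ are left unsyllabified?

2

The consonants /g/, /k/ cannot be parsed into a legal (C)(C)V(C) syllable (at most one coda consonant is licensed; onsets may contain at most 2 consonants).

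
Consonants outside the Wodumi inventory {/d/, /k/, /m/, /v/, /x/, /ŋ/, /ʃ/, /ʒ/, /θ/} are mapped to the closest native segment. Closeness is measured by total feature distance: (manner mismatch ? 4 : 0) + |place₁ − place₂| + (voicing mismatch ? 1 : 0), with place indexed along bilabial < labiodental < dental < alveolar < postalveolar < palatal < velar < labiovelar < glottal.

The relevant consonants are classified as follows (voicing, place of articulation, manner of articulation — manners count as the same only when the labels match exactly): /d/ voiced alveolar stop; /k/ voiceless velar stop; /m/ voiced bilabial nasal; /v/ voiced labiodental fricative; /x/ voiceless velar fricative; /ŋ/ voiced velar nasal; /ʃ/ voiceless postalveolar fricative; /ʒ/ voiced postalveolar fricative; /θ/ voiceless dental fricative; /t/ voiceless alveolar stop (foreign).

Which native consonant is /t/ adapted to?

d

/d/ is closest: same manner (stop), place distance 0 (alveolar→alveolar), voicing differs (+1); total 1. Next closest is /k/ at distance 3.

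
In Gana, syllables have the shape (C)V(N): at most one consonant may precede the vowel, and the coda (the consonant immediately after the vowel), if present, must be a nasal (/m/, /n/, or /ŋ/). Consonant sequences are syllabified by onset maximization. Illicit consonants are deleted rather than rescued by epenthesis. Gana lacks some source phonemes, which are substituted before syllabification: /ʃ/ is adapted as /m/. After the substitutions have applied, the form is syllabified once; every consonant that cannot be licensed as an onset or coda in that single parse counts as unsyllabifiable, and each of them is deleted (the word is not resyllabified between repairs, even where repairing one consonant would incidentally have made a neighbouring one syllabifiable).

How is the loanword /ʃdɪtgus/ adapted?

Substitution: /ʃ/ → /m/, giving /mdɪtgus/.
Syllabifying with onset maximization leaves /m/, /t/, /s/ stranded (only a nasal (/m/, /n/, or /ŋ/) is licensed in coda position; onsets are limited to one consonant).
Deletion applies to /m/, /t/, /s/.

dɪgu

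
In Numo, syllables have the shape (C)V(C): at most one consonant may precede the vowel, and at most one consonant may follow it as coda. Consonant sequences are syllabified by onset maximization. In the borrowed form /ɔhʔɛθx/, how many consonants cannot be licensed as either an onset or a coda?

Under (C)V(C), the unsyllabifiable consonants are /x/ (at most one coda consonant is licensed; onsets are limited to one consonant).

1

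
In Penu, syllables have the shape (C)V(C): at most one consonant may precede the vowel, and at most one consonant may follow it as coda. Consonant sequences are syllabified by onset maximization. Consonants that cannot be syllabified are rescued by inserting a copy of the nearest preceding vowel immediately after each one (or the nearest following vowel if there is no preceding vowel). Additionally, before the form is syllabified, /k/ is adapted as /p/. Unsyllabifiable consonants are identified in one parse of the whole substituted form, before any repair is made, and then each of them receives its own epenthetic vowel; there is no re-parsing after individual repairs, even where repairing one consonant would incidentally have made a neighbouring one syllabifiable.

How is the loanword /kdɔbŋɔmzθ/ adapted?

Substitution: /k/ → /p/, giving /pdɔbŋɔmzθ/.
Under (C)V(C), the unsyllabifiable consonants are /p/, /z/, /θ/ (at most one coda consonant is licensed; onsets are limited to one consonant).
Epenthesis after each stranded consonant: /p/ → /pɔ/, /z/ → /zɔ/, /θ/ → /θɔ/.

pɔdɔbŋɔmzɔθɔ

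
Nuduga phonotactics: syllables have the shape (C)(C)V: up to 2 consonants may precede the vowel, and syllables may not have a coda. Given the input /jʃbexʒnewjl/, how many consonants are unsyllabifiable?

5

The consonants /j/, /x/, /w/, /j/, /l/ cannot be parsed into a legal (C)(C)V syllable (no codas are permitted; onsets may contain at most 2 consonants).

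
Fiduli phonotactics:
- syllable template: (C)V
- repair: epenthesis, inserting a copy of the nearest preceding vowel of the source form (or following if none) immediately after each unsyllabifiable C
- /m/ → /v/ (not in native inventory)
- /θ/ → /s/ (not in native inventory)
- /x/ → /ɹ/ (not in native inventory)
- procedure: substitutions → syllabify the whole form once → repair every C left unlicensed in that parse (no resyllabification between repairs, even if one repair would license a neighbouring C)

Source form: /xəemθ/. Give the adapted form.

ɹəevese

Substitution: /x/ → /ɹ/, /m/ → /v/, /θ/ → /s/, giving /ɹəevs/.
Under (C)V, the unsyllabifiable consonants are /v/, /s/ (no codas are permitted; onsets are limited to one consonant).
Epenthesis after each stranded consonant: /v/ → /ve/, /s/ → /se/.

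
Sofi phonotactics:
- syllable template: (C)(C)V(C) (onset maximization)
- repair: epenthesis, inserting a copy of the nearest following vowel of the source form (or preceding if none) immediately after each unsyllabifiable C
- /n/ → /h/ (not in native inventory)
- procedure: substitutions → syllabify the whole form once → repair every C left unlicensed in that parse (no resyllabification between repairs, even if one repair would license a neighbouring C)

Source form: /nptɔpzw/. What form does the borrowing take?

hɔptɔpzɔwɔ

Substitution: /n/ → /h/, giving /hptɔpzw/.
Syllabifying with onset maximization leaves /h/, /z/, /w/ stranded (at most one coda consonant is licensed; onsets may contain at most 2 consonants).
Each unlicensed consonant becomes the onset of a new syllable: /h/ → /hɔ/, /z/ → /zɔ/, /w/ → /wɔ/.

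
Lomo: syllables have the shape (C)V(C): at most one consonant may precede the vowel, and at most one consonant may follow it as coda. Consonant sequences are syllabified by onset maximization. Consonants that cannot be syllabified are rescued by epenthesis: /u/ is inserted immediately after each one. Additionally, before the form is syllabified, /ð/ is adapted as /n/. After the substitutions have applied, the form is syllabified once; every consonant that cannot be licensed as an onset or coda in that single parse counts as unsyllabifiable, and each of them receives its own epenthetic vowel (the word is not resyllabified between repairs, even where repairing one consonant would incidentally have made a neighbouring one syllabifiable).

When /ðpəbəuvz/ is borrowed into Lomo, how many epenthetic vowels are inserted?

2

After substitution the input is /npəbəuvz/.
The unsyllabifiable consonants are /n/, /z/; each receives one epenthetic vowel.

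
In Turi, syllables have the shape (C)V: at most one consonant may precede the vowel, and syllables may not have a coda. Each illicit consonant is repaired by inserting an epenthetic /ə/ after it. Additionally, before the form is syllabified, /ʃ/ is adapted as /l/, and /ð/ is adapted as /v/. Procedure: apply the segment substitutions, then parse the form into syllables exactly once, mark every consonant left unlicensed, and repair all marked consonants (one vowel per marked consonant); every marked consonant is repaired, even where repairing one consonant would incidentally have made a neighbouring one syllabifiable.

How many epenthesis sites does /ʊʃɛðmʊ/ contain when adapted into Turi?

After substitution the input is /ʊlɛvmʊ/.
The unsyllabifiable consonants are /v/; each receives one epenthetic vowel.

1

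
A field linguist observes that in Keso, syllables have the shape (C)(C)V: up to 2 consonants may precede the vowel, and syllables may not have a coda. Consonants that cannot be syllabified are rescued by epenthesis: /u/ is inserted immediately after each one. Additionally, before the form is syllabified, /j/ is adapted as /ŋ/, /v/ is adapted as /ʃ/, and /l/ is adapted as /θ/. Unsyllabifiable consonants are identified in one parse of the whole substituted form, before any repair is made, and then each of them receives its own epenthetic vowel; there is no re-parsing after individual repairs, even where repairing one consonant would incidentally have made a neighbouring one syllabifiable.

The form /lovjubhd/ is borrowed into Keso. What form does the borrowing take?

θoʃŋubuhudu

Substitution: /l/ → /θ/, /v/ → /ʃ/, /j/ → /ŋ/, giving /θoʃŋubhd/.
The consonants /b/, /h/, /d/ cannot be parsed into a legal (C)(C)V syllable (no codas are permitted; onsets may contain at most 2 consonants).
Each unlicensed consonant becomes the onset of a new syllable: /b/ → /bu/, /h/ → /hu/, /d/ → /du/.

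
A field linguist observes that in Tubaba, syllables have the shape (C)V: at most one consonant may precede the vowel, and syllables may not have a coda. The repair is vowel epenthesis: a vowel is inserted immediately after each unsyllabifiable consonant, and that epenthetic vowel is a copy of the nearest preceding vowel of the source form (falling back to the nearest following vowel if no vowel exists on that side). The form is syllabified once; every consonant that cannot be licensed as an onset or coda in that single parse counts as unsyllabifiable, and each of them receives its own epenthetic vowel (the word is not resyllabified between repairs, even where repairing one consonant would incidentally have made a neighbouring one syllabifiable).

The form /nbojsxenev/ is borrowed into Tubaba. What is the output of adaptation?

The consonants /n/, /j/, /s/, /v/ cannot be parsed into a legal (C)V syllable (no codas are permitted; onsets are limited to one consonant).
Epenthesis after each stranded consonant: /n/ → /no/, /j/ → /jo/, /s/ → /so/, /v/ → /ve/.

nobojosoxeneve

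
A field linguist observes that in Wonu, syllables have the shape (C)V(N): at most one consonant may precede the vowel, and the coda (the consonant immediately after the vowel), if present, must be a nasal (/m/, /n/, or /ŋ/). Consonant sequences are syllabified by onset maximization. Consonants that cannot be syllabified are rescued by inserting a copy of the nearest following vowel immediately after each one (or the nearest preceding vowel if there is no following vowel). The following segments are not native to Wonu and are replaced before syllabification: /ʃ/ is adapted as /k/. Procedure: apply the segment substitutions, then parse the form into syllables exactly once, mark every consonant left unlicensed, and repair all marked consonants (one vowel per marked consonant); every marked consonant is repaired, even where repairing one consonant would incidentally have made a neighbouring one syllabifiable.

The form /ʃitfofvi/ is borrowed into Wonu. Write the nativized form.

kitofofivi

Substitution: /ʃ/ → /k/, giving /kitfofvi/.
Syllabifying with onset maximization leaves /t/, /f/ stranded (only a nasal (/m/, /n/, or /ŋ/) is licensed in coda position; onsets are limited to one consonant).
Epenthesis after each stranded consonant: /t/ → /to/, /f/ → /fi/.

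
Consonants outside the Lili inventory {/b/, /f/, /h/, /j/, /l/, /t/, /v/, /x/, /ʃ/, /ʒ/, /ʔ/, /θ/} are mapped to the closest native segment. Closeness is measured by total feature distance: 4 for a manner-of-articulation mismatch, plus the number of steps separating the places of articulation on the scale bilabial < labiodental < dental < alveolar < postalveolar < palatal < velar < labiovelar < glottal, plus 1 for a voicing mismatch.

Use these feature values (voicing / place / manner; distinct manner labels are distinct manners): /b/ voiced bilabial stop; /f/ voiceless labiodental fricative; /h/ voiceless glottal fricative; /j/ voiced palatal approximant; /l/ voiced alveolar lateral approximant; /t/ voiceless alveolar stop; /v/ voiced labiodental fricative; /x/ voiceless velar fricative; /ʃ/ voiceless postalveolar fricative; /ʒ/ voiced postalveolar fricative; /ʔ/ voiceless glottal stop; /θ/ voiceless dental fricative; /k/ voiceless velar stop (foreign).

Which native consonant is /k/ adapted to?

ʔ

/ʔ/ is closest: same manner (stop), place distance 2 (velar→glottal), same voicing; total 2. Next closest is /t/ at distance 3.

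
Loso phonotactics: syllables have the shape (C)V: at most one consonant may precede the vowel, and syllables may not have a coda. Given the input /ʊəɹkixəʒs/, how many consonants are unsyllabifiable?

3

Syllabifying with onset maximization leaves /ɹ/, /ʒ/, /s/ stranded (no codas are permitted; onsets are limited to one consonant).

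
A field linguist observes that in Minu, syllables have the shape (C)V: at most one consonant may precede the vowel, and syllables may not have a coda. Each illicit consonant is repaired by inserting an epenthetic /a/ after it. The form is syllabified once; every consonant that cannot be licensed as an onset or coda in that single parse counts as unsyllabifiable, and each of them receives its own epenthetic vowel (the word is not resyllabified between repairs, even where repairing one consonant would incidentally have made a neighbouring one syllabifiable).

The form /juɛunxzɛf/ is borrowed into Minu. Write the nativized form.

juɛunaxazɛfa

The consonants /n/, /x/, /f/ cannot be parsed into a legal (C)V syllable (no codas are permitted; onsets are limited to one consonant).
Each unlicensed consonant becomes the onset of a new syllable: /n/ → /na/, /x/ → /xa/, /f/ → /fa/.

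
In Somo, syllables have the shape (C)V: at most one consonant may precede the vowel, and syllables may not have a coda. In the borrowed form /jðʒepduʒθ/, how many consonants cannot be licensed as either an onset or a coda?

The consonants /j/, /ð/, /p/, /ʒ/, /θ/ cannot be parsed into a legal (C)V syllable (no codas are permitted; onsets are limited to one consonant).

5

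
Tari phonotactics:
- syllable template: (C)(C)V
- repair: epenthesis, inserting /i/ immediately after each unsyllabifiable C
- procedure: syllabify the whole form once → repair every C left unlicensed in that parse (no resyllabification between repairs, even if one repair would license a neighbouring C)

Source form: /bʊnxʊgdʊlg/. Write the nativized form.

bʊnxʊgdʊligi

Under (C)(C)V, the unsyllabifiable consonants are /l/, /g/ (no codas are permitted; onsets may contain at most 2 consonants).
Inserting the epenthetic vowel yields /l/ → /li/, /g/ → /gi/.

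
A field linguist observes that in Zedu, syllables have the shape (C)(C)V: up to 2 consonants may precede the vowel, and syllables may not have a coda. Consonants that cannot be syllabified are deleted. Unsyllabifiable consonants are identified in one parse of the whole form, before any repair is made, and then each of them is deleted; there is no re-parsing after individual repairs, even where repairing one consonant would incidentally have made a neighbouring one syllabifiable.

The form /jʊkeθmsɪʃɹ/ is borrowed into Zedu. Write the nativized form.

Syllabifying with onset maximization leaves /θ/, /ʃ/, /ɹ/ stranded (no codas are permitted; onsets may contain at most 2 consonants).
Each unlicensed consonant is deleted: /θ/, /ʃ/, /ɹ/.

jʊkemsɪ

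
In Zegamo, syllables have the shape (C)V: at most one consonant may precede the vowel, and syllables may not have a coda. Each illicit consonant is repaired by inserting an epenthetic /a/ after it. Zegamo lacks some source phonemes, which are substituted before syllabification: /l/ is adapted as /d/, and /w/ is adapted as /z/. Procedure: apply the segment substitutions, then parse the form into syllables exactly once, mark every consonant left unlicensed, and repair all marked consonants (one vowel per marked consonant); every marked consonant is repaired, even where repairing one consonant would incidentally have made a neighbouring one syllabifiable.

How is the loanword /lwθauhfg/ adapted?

Substitution: /l/ → /d/, /w/ → /z/, giving /dzθauhfg/.
Under (C)V, the unsyllabifiable consonants are /d/, /z/, /h/, /f/, /g/ (no codas are permitted; onsets are limited to one consonant).
Inserting the epenthetic vowel yields /d/ → /da/, /z/ → /za/, /h/ → /ha/, /f/ → /fa/, /g/ → /ga/.

dazaθauhafaga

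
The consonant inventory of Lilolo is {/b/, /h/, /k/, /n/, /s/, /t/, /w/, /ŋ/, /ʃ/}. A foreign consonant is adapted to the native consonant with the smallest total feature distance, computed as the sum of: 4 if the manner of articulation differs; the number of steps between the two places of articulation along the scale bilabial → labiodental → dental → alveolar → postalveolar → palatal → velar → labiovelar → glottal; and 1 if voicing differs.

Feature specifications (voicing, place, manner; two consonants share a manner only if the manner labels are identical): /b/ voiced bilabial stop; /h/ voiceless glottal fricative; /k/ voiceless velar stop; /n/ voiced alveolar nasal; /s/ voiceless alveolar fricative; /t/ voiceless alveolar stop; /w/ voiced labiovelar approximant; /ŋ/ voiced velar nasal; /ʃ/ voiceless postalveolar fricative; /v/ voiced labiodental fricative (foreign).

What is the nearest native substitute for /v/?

s

/s/ is closest: same manner (fricative), place distance 2 (labiodental→alveolar), voicing differs (+1); total 3. Next closest is /ʃ/ at distance 4.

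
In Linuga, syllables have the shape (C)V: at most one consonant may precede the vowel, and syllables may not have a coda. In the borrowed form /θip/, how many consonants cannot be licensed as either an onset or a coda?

Under (C)V, the unsyllabifiable consonants are /p/ (no codas are permitted; onsets are limited to one consonant).

1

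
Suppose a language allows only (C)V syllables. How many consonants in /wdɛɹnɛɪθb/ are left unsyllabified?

Under (C)V, the unsyllabifiable consonants are /w/, /ɹ/, /θ/, /b/ (no codas are permitted; onsets are limited to one consonant).

4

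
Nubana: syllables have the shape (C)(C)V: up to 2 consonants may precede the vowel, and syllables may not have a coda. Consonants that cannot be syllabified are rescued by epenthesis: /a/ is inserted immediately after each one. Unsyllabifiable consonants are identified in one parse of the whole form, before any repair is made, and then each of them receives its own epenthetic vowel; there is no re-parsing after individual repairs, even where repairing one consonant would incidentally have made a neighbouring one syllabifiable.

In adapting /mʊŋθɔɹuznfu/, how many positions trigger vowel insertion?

1

The unsyllabifiable consonants are /z/; each receives one epenthetic vowel.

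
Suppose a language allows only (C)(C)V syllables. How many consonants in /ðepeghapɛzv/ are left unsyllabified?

2

Under (C)(C)V, the unsyllabifiable consonants are /z/, /v/ (no codas are permitted; onsets may contain at most 2 consonants).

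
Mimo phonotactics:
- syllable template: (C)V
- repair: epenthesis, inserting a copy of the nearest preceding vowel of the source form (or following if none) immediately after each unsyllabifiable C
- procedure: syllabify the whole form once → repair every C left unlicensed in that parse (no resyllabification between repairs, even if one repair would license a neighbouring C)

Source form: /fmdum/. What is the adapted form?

fumudumu

Syllabifying with onset maximization leaves /f/, /m/, /m/ stranded (no codas are permitted; onsets are limited to one consonant).
Epenthesis after each stranded consonant: /f/ → /fu/, /m/ → /mu/, /m/ → /mu/.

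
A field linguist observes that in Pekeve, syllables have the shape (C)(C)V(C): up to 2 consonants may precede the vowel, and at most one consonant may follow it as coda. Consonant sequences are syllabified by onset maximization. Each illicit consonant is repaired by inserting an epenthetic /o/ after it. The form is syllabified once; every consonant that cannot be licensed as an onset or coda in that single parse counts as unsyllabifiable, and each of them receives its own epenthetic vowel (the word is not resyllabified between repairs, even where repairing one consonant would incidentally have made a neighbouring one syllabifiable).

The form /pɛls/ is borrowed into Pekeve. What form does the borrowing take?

Under (C)(C)V(C), the unsyllabifiable consonants are /s/ (at most one coda consonant is licensed; onsets may contain at most 2 consonants).
Epenthesis after each stranded consonant: /s/ → /so/.

pɛlso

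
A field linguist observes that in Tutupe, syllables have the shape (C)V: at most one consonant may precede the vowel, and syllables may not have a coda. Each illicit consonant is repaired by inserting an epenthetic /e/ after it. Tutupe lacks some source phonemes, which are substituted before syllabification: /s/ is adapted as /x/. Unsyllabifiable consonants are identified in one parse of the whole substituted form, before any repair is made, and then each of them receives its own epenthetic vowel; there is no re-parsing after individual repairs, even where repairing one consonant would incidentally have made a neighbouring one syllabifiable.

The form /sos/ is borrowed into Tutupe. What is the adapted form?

Substitution: /s/ → /x/, giving /xox/.
Syllabifying with onset maximization leaves /x/ stranded (no codas are permitted; onsets are limited to one consonant).
Inserting the epenthetic vowel yields /x/ → /xe/.

xoxe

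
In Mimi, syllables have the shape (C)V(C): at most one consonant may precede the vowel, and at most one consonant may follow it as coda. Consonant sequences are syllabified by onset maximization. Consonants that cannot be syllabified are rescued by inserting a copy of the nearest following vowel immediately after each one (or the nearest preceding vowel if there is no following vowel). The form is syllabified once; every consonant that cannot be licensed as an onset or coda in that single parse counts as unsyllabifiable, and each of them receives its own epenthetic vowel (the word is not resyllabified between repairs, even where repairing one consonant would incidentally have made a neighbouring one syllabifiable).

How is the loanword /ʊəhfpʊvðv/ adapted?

ʊəhfʊpʊvðʊvʊ

The consonants /f/, /ð/, /v/ cannot be parsed into a legal (C)V(C) syllable (at most one coda consonant is licensed; onsets are limited to one consonant).
Each unlicensed consonant becomes the onset of a new syllable: /f/ → /fʊ/, /ð/ → /ðʊ/, /v/ → /vʊ/.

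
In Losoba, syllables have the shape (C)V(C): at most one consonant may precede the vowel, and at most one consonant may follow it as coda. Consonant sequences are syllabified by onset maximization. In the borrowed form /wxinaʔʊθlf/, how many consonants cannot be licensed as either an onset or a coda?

3

The consonants /w/, /l/, /f/ cannot be parsed into a legal (C)V(C) syllable (at most one coda consonant is licensed; onsets are limited to one consonant).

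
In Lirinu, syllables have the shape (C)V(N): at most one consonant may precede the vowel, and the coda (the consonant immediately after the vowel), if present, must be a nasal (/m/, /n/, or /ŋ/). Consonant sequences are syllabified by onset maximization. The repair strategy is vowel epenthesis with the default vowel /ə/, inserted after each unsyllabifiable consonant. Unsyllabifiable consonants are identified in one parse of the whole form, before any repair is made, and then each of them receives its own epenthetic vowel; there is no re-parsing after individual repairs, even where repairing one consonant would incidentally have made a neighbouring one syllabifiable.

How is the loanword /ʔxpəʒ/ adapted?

The consonants /ʔ/, /x/, /ʒ/ cannot be parsed into a legal (C)V(N) syllable (only a nasal (/m/, /n/, or /ŋ/) is licensed in coda position; onsets are limited to one consonant).
Each unlicensed consonant becomes the onset of a new syllable: /ʔ/ → /ʔə/, /x/ → /xə/, /ʒ/ → /ʒə/.

ʔəxəpəʒə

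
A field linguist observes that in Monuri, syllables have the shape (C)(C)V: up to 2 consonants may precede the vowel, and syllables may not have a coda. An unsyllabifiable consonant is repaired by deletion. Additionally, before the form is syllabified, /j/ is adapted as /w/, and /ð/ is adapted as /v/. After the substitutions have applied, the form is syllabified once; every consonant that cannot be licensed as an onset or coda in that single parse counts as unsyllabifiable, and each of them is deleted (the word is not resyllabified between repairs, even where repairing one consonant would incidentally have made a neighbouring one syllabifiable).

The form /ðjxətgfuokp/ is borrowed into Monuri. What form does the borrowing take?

Substitution: /ð/ → /v/, /j/ → /w/, giving /vwxətgfuokp/.
Syllabifying with onset maximization leaves /v/, /t/, /k/, /p/ stranded (no codas are permitted; onsets may contain at most 2 consonants).
Each unlicensed consonant is deleted: /v/, /t/, /k/, /p/.

wxəgfuo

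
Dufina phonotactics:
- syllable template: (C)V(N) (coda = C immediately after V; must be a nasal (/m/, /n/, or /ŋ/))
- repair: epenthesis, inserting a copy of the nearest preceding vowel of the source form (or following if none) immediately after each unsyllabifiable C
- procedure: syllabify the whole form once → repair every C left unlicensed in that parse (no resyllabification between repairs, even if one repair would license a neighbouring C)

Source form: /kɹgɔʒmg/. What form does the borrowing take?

kɔɹɔgɔʒɔmɔgɔ

Under (C)V(N), the unsyllabifiable consonants are /k/, /ɹ/, /ʒ/, /m/, /g/ (only a nasal (/m/, /n/, or /ŋ/) is licensed in coda position; onsets are limited to one consonant).
Epenthesis after each stranded consonant: /k/ → /kɔ/, /ɹ/ → /ɹɔ/, /ʒ/ → /ʒɔ/, /m/ → /mɔ/, /g/ → /gɔ/.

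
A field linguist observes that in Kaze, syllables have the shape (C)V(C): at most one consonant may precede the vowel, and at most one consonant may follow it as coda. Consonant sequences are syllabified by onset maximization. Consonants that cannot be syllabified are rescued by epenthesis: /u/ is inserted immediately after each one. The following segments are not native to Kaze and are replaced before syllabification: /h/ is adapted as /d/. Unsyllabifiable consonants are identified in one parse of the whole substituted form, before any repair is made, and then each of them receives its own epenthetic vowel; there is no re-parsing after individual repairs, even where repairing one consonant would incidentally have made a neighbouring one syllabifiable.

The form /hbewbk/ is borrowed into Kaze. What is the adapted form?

Substitution: /h/ → /d/, giving /dbewbk/.
Under (C)V(C), the unsyllabifiable consonants are /d/, /b/, /k/ (at most one coda consonant is licensed; onsets are limited to one consonant).
Each unlicensed consonant becomes the onset of a new syllable: /d/ → /du/, /b/ → /bu/, /k/ → /ku/.

dubewbuku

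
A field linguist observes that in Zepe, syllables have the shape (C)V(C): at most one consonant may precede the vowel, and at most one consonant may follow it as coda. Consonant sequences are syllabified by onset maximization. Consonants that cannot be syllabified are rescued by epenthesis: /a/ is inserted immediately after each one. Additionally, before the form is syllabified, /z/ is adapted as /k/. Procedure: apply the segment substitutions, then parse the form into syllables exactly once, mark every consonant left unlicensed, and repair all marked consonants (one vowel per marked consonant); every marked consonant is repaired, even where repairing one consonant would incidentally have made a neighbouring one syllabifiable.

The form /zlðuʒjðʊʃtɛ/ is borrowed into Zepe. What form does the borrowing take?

kalaðuʒjaðʊʃtɛ

Substitution: /z/ → /k/, giving /klðuʒjðʊʃtɛ/.
Syllabifying with onset maximization leaves /k/, /l/, /j/ stranded (at most one coda consonant is licensed; onsets are limited to one consonant).
Each unlicensed consonant becomes the onset of a new syllable: /k/ → /ka/, /l/ → /la/, /j/ → /ja/.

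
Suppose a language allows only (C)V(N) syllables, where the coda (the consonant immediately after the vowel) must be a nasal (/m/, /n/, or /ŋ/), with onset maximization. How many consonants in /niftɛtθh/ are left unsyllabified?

Syllabifying with onset maximization leaves /f/, /t/, /θ/, /h/ stranded (only a nasal (/m/, /n/, or /ŋ/) is licensed in coda position; onsets are limited to one consonant).

4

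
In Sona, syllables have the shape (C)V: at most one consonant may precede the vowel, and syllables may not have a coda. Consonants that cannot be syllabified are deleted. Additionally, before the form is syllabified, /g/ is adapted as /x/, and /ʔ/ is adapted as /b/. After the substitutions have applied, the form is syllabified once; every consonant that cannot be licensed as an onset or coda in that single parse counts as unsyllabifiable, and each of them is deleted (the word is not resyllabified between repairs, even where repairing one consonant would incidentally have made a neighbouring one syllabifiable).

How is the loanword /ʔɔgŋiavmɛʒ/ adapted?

Substitution: /ʔ/ → /b/, /g/ → /x/, giving /bɔxŋiavmɛʒ/.
Under (C)V, the unsyllabifiable consonants are /x/, /v/, /ʒ/ (no codas are permitted; onsets are limited to one consonant).
Each unlicensed consonant is deleted: /x/, /v/, /ʒ/.

bɔŋiamɛ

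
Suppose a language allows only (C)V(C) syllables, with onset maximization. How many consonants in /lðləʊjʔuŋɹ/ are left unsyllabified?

3

Under (C)V(C), the unsyllabifiable consonants are /l/, /ð/, /ɹ/ (at most one coda consonant is licensed; onsets are limited to one consonant).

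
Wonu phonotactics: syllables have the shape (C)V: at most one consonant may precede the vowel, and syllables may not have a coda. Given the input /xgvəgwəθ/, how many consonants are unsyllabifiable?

4

The consonants /x/, /g/, /g/, /θ/ cannot be parsed into a legal (C)V syllable (no codas are permitted; onsets are limited to one consonant).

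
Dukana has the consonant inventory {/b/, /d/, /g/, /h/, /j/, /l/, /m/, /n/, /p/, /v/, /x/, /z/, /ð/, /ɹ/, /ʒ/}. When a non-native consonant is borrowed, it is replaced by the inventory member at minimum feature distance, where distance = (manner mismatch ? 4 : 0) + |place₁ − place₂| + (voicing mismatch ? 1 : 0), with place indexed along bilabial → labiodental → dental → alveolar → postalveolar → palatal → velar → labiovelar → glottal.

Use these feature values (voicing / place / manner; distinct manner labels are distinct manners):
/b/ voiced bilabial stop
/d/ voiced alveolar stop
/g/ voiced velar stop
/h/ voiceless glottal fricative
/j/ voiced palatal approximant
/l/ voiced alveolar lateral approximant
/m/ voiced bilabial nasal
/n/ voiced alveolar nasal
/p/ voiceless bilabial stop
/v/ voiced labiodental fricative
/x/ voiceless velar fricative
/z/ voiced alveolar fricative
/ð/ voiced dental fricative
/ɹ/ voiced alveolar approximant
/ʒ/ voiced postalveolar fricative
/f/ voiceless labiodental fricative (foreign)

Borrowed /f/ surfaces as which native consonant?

v

/v/ is closest: same manner (fricative), place distance 0 (labiodental→labiodental), voicing differs (+1); total 1. Next closest is /ð/ at distance 2.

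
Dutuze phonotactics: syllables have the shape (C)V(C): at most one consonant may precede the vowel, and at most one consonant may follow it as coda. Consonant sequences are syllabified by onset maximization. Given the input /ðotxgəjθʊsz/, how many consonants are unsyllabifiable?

Syllabifying with onset maximization leaves /x/, /z/ stranded (at most one coda consonant is licensed; onsets are limited to one consonant).

2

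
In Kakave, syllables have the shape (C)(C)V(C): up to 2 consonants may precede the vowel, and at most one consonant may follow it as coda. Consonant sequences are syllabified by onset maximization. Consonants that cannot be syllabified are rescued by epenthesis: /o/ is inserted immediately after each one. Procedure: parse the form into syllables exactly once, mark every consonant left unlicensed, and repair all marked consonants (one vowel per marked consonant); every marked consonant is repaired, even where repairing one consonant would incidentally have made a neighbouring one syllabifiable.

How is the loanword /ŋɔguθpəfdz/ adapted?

ŋɔguθpəfdozo

Under (C)(C)V(C), the unsyllabifiable consonants are /d/, /z/ (at most one coda consonant is licensed; onsets may contain at most 2 consonants).
Each unlicensed consonant becomes the onset of a new syllable: /d/ → /do/, /z/ → /zo/.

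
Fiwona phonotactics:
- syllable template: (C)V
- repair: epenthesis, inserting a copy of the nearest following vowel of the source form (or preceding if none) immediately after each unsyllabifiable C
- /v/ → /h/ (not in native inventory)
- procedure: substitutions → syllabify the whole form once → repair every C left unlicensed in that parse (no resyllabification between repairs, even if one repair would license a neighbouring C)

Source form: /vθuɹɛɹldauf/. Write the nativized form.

Substitution: /v/ → /h/, giving /hθuɹɛɹldauf/.
Syllabifying with onset maximization leaves /h/, /ɹ/, /l/, /f/ stranded (no codas are permitted; onsets are limited to one consonant).
Each unlicensed consonant becomes the onset of a new syllable: /h/ → /hu/, /ɹ/ → /ɹa/, /l/ → /la/, /f/ → /fu/.

huθuɹɛɹaladaufu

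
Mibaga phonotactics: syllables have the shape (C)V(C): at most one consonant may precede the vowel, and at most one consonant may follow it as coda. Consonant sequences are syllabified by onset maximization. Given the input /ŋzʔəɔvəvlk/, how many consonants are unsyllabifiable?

Syllabifying with onset maximization leaves /ŋ/, /z/, /l/, /k/ stranded (at most one coda consonant is licensed; onsets are limited to one consonant).

4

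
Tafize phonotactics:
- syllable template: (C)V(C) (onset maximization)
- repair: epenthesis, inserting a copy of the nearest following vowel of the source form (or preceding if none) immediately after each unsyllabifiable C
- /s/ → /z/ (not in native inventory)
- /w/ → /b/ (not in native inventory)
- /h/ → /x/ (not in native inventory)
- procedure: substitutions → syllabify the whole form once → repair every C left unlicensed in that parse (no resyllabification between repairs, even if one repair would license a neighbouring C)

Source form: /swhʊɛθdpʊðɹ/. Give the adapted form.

Substitution: /s/ → /z/, /w/ → /b/, /h/ → /x/, giving /zbxʊɛθdpʊðɹ/.
The consonants /z/, /b/, /d/, /ɹ/ cannot be parsed into a legal (C)V(C) syllable (at most one coda consonant is licensed; onsets are limited to one consonant).
Inserting the epenthetic vowel yields /z/ → /zʊ/, /b/ → /bʊ/, /d/ → /dʊ/, /ɹ/ → /ɹʊ/.

zʊbʊxʊɛθdʊpʊðɹʊ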